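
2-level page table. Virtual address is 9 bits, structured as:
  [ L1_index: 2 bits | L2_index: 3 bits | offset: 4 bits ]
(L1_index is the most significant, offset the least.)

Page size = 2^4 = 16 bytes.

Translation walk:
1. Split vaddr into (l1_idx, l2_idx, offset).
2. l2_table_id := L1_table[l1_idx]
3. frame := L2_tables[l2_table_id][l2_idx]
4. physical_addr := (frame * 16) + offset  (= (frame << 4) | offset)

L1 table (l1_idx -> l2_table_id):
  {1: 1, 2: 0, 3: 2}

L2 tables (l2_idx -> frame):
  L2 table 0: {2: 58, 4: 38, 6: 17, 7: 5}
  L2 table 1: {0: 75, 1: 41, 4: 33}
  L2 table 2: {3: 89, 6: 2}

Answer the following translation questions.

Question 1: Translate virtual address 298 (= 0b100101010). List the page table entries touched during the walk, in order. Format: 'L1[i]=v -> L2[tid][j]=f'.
vaddr = 298 = 0b100101010
Split: l1_idx=2, l2_idx=2, offset=10

Answer: L1[2]=0 -> L2[0][2]=58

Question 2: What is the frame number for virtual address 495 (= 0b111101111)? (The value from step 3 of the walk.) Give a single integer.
Answer: 2

Derivation:
vaddr = 495: l1_idx=3, l2_idx=6
L1[3] = 2; L2[2][6] = 2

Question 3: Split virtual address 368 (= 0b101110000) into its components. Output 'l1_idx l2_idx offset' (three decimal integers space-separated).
Answer: 2 7 0

Derivation:
vaddr = 368 = 0b101110000
  top 2 bits -> l1_idx = 2
  next 3 bits -> l2_idx = 7
  bottom 4 bits -> offset = 0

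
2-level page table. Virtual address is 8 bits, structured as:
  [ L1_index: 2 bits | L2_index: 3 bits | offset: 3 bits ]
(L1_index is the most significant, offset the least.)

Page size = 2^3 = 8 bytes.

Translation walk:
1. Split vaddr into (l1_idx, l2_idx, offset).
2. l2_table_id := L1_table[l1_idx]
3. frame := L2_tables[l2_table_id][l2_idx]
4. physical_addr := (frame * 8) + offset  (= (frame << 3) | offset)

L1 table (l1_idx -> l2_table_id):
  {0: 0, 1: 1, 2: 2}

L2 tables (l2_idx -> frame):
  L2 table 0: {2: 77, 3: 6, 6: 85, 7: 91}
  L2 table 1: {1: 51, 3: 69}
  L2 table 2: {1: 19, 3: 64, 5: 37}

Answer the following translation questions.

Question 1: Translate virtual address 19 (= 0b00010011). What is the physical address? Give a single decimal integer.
vaddr = 19 = 0b00010011
Split: l1_idx=0, l2_idx=2, offset=3
L1[0] = 0
L2[0][2] = 77
paddr = 77 * 8 + 3 = 619

Answer: 619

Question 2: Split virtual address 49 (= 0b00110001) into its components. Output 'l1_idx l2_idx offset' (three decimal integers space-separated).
vaddr = 49 = 0b00110001
  top 2 bits -> l1_idx = 0
  next 3 bits -> l2_idx = 6
  bottom 3 bits -> offset = 1

Answer: 0 6 1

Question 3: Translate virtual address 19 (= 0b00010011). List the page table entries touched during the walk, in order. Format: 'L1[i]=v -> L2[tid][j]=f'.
vaddr = 19 = 0b00010011
Split: l1_idx=0, l2_idx=2, offset=3

Answer: L1[0]=0 -> L2[0][2]=77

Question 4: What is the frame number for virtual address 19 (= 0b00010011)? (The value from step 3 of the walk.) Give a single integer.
vaddr = 19: l1_idx=0, l2_idx=2
L1[0] = 0; L2[0][2] = 77

Answer: 77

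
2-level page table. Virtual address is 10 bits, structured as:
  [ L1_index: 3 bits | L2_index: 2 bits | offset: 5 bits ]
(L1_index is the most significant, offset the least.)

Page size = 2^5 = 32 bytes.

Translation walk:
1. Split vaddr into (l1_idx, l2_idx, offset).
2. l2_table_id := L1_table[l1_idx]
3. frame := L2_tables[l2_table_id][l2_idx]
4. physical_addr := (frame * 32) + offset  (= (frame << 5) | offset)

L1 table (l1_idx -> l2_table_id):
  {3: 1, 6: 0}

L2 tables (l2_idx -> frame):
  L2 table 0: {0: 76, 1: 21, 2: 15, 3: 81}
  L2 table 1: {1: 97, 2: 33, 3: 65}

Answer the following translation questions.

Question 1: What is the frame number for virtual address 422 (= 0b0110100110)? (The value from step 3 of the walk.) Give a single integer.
vaddr = 422: l1_idx=3, l2_idx=1
L1[3] = 1; L2[1][1] = 97

Answer: 97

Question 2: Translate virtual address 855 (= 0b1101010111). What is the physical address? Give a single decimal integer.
vaddr = 855 = 0b1101010111
Split: l1_idx=6, l2_idx=2, offset=23
L1[6] = 0
L2[0][2] = 15
paddr = 15 * 32 + 23 = 503

Answer: 503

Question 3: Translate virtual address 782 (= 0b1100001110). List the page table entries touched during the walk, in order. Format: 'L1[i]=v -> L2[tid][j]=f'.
Answer: L1[6]=0 -> L2[0][0]=76

Derivation:
vaddr = 782 = 0b1100001110
Split: l1_idx=6, l2_idx=0, offset=14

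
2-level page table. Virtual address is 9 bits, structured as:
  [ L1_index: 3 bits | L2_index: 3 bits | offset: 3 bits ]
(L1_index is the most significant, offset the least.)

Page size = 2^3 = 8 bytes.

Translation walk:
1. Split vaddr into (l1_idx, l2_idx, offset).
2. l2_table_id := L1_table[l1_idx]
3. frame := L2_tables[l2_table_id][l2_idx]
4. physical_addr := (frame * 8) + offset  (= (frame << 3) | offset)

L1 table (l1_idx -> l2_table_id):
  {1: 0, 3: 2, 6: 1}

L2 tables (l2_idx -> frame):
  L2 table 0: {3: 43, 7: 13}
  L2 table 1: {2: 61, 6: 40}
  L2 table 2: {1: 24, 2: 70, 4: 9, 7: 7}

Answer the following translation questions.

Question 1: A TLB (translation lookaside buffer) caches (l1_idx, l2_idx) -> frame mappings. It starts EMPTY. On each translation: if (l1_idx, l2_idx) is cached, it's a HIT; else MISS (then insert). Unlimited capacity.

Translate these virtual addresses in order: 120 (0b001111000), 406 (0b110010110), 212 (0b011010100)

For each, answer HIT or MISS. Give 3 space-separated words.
vaddr=120: (1,7) not in TLB -> MISS, insert
vaddr=406: (6,2) not in TLB -> MISS, insert
vaddr=212: (3,2) not in TLB -> MISS, insert

Answer: MISS MISS MISS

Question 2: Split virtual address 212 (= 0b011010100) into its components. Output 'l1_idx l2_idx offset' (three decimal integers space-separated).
vaddr = 212 = 0b011010100
  top 3 bits -> l1_idx = 3
  next 3 bits -> l2_idx = 2
  bottom 3 bits -> offset = 4

Answer: 3 2 4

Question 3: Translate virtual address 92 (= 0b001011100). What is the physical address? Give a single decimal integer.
vaddr = 92 = 0b001011100
Split: l1_idx=1, l2_idx=3, offset=4
L1[1] = 0
L2[0][3] = 43
paddr = 43 * 8 + 4 = 348

Answer: 348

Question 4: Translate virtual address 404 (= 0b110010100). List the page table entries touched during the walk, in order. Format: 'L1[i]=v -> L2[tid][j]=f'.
vaddr = 404 = 0b110010100
Split: l1_idx=6, l2_idx=2, offset=4

Answer: L1[6]=1 -> L2[1][2]=61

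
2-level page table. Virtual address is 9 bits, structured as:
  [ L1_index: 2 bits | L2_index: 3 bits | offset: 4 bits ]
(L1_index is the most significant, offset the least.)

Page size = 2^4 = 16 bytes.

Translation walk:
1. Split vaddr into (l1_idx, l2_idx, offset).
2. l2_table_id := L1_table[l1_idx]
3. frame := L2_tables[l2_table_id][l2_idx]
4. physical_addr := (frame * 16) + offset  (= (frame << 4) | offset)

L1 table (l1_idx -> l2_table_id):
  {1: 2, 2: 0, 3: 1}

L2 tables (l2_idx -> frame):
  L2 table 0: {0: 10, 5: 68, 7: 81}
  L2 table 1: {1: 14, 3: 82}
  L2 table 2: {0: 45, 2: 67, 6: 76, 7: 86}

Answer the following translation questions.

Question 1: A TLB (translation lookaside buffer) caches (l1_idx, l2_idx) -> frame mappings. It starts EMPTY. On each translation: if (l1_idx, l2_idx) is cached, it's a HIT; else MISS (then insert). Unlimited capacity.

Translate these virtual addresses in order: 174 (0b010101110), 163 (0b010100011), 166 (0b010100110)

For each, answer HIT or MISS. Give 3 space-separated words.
vaddr=174: (1,2) not in TLB -> MISS, insert
vaddr=163: (1,2) in TLB -> HIT
vaddr=166: (1,2) in TLB -> HIT

Answer: MISS HIT HIT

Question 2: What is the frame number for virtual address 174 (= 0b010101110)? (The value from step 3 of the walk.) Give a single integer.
Answer: 67

Derivation:
vaddr = 174: l1_idx=1, l2_idx=2
L1[1] = 2; L2[2][2] = 67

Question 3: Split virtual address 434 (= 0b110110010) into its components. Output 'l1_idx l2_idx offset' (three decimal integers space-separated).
vaddr = 434 = 0b110110010
  top 2 bits -> l1_idx = 3
  next 3 bits -> l2_idx = 3
  bottom 4 bits -> offset = 2

Answer: 3 3 2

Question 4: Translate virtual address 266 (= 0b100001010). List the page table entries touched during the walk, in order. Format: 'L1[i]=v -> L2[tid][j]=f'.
vaddr = 266 = 0b100001010
Split: l1_idx=2, l2_idx=0, offset=10

Answer: L1[2]=0 -> L2[0][0]=10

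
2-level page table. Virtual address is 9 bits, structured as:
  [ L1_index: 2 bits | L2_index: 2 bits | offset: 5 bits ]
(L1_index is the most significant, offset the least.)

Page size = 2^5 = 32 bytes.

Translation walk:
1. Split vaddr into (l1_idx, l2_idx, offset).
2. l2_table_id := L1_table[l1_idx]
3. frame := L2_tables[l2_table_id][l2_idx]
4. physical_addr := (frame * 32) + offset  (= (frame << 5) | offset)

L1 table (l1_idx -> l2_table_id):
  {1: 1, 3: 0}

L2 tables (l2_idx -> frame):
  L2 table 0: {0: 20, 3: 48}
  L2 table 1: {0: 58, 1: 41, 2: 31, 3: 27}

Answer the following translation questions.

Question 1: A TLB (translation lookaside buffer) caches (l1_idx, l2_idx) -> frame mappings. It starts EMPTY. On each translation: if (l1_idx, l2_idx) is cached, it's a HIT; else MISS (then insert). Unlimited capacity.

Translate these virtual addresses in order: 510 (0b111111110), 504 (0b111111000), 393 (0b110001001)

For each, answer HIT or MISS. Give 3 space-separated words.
vaddr=510: (3,3) not in TLB -> MISS, insert
vaddr=504: (3,3) in TLB -> HIT
vaddr=393: (3,0) not in TLB -> MISS, insert

Answer: MISS HIT MISS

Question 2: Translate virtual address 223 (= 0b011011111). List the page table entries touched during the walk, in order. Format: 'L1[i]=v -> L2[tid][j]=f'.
Answer: L1[1]=1 -> L2[1][2]=31

Derivation:
vaddr = 223 = 0b011011111
Split: l1_idx=1, l2_idx=2, offset=31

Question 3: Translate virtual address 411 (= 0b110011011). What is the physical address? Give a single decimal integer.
Answer: 667

Derivation:
vaddr = 411 = 0b110011011
Split: l1_idx=3, l2_idx=0, offset=27
L1[3] = 0
L2[0][0] = 20
paddr = 20 * 32 + 27 = 667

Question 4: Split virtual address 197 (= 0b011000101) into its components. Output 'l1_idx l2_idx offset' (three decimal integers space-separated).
Answer: 1 2 5

Derivation:
vaddr = 197 = 0b011000101
  top 2 bits -> l1_idx = 1
  next 2 bits -> l2_idx = 2
  bottom 5 bits -> offset = 5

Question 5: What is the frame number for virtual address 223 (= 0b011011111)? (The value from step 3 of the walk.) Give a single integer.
vaddr = 223: l1_idx=1, l2_idx=2
L1[1] = 1; L2[1][2] = 31

Answer: 31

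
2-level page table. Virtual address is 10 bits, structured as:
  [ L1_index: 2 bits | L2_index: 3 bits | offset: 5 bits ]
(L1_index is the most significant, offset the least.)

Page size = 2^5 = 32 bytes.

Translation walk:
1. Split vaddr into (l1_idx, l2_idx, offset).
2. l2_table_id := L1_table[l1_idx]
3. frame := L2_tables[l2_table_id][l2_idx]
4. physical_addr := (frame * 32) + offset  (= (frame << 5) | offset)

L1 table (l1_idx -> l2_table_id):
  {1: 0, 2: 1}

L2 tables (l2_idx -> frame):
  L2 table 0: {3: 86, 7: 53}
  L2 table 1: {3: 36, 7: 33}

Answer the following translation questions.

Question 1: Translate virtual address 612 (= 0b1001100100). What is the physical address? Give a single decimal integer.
vaddr = 612 = 0b1001100100
Split: l1_idx=2, l2_idx=3, offset=4
L1[2] = 1
L2[1][3] = 36
paddr = 36 * 32 + 4 = 1156

Answer: 1156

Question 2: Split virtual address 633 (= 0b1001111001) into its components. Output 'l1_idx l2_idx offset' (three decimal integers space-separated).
Answer: 2 3 25

Derivation:
vaddr = 633 = 0b1001111001
  top 2 bits -> l1_idx = 2
  next 3 bits -> l2_idx = 3
  bottom 5 bits -> offset = 25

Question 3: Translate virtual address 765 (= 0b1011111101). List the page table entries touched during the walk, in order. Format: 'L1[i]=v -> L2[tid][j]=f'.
Answer: L1[2]=1 -> L2[1][7]=33

Derivation:
vaddr = 765 = 0b1011111101
Split: l1_idx=2, l2_idx=7, offset=29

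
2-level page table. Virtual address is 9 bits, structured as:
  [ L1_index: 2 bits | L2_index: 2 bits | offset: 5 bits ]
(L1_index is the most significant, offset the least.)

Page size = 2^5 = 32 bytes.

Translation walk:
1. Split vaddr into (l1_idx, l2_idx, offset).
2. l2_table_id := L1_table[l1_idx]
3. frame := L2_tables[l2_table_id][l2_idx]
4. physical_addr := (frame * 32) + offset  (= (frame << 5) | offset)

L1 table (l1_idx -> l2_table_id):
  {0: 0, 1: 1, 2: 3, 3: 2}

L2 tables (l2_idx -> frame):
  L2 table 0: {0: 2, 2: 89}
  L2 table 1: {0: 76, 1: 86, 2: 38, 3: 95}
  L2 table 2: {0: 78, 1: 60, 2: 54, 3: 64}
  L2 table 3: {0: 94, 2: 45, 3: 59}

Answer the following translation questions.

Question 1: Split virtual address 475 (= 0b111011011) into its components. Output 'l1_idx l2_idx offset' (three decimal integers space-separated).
vaddr = 475 = 0b111011011
  top 2 bits -> l1_idx = 3
  next 2 bits -> l2_idx = 2
  bottom 5 bits -> offset = 27

Answer: 3 2 27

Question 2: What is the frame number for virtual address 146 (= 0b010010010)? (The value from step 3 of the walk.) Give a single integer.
vaddr = 146: l1_idx=1, l2_idx=0
L1[1] = 1; L2[1][0] = 76

Answer: 76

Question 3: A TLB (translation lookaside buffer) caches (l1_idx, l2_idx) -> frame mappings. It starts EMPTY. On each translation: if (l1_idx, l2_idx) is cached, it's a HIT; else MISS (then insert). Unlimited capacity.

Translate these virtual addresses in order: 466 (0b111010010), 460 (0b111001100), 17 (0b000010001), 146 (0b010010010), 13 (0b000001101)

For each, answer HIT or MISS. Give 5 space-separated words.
Answer: MISS HIT MISS MISS HIT

Derivation:
vaddr=466: (3,2) not in TLB -> MISS, insert
vaddr=460: (3,2) in TLB -> HIT
vaddr=17: (0,0) not in TLB -> MISS, insert
vaddr=146: (1,0) not in TLB -> MISS, insert
vaddr=13: (0,0) in TLB -> HIT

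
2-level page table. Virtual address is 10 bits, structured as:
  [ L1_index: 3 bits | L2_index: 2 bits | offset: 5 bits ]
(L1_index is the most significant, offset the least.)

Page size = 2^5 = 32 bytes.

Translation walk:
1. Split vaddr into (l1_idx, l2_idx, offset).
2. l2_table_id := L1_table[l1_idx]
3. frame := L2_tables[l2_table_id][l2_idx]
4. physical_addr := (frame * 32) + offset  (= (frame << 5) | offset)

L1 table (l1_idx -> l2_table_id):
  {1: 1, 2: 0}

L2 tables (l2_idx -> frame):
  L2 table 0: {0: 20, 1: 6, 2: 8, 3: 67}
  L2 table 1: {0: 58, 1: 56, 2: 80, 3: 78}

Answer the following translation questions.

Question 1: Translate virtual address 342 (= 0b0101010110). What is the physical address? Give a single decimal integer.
Answer: 278

Derivation:
vaddr = 342 = 0b0101010110
Split: l1_idx=2, l2_idx=2, offset=22
L1[2] = 0
L2[0][2] = 8
paddr = 8 * 32 + 22 = 278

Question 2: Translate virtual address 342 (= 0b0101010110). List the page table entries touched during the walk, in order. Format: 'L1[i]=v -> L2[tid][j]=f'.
Answer: L1[2]=0 -> L2[0][2]=8

Derivation:
vaddr = 342 = 0b0101010110
Split: l1_idx=2, l2_idx=2, offset=22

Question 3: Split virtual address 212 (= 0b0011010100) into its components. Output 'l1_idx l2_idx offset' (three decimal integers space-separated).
vaddr = 212 = 0b0011010100
  top 3 bits -> l1_idx = 1
  next 2 bits -> l2_idx = 2
  bottom 5 bits -> offset = 20

Answer: 1 2 20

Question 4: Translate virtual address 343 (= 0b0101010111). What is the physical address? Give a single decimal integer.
Answer: 279

Derivation:
vaddr = 343 = 0b0101010111
Split: l1_idx=2, l2_idx=2, offset=23
L1[2] = 0
L2[0][2] = 8
paddr = 8 * 32 + 23 = 279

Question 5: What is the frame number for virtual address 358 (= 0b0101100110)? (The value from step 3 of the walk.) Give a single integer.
Answer: 67

Derivation:
vaddr = 358: l1_idx=2, l2_idx=3
L1[2] = 0; L2[0][3] = 67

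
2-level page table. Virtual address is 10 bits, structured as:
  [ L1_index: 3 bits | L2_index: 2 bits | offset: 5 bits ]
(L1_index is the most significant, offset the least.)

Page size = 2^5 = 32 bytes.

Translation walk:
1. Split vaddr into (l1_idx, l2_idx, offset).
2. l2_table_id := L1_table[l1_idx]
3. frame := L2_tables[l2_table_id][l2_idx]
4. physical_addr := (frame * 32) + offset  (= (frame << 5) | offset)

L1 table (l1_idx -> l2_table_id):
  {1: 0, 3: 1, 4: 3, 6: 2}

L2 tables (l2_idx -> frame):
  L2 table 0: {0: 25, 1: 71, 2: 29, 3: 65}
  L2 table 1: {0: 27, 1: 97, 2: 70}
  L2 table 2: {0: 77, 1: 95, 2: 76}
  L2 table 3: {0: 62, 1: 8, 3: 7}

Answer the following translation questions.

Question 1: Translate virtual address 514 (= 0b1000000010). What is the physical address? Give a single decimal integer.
Answer: 1986

Derivation:
vaddr = 514 = 0b1000000010
Split: l1_idx=4, l2_idx=0, offset=2
L1[4] = 3
L2[3][0] = 62
paddr = 62 * 32 + 2 = 1986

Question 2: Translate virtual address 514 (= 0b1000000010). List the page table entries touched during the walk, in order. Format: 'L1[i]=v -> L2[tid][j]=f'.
Answer: L1[4]=3 -> L2[3][0]=62

Derivation:
vaddr = 514 = 0b1000000010
Split: l1_idx=4, l2_idx=0, offset=2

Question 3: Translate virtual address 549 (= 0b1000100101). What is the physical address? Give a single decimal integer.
vaddr = 549 = 0b1000100101
Split: l1_idx=4, l2_idx=1, offset=5
L1[4] = 3
L2[3][1] = 8
paddr = 8 * 32 + 5 = 261

Answer: 261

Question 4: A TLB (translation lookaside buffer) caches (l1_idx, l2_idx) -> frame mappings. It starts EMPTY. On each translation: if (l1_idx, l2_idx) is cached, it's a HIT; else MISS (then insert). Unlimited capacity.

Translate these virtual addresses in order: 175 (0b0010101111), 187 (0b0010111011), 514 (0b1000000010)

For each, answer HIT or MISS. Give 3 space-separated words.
Answer: MISS HIT MISS

Derivation:
vaddr=175: (1,1) not in TLB -> MISS, insert
vaddr=187: (1,1) in TLB -> HIT
vaddr=514: (4,0) not in TLB -> MISS, insert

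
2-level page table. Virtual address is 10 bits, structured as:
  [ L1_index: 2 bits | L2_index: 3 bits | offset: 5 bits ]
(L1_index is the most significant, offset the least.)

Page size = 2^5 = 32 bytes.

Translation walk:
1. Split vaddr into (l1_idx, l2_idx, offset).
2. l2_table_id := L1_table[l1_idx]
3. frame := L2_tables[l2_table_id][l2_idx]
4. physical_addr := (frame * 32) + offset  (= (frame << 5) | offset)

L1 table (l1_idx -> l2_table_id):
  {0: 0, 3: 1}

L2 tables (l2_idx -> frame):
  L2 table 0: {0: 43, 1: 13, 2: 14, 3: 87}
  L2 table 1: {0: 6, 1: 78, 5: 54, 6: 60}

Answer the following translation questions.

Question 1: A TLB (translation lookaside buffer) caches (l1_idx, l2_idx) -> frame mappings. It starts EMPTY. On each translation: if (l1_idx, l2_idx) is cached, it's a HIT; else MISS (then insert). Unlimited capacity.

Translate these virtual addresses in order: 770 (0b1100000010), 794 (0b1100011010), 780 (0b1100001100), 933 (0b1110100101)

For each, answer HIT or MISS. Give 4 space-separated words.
vaddr=770: (3,0) not in TLB -> MISS, insert
vaddr=794: (3,0) in TLB -> HIT
vaddr=780: (3,0) in TLB -> HIT
vaddr=933: (3,5) not in TLB -> MISS, insert

Answer: MISS HIT HIT MISS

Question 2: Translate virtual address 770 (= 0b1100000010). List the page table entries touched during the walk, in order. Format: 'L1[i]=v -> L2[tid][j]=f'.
Answer: L1[3]=1 -> L2[1][0]=6

Derivation:
vaddr = 770 = 0b1100000010
Split: l1_idx=3, l2_idx=0, offset=2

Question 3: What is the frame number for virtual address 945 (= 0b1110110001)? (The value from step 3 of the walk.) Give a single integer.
Answer: 54

Derivation:
vaddr = 945: l1_idx=3, l2_idx=5
L1[3] = 1; L2[1][5] = 54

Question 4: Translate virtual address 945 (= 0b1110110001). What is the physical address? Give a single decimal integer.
Answer: 1745

Derivation:
vaddr = 945 = 0b1110110001
Split: l1_idx=3, l2_idx=5, offset=17
L1[3] = 1
L2[1][5] = 54
paddr = 54 * 32 + 17 = 1745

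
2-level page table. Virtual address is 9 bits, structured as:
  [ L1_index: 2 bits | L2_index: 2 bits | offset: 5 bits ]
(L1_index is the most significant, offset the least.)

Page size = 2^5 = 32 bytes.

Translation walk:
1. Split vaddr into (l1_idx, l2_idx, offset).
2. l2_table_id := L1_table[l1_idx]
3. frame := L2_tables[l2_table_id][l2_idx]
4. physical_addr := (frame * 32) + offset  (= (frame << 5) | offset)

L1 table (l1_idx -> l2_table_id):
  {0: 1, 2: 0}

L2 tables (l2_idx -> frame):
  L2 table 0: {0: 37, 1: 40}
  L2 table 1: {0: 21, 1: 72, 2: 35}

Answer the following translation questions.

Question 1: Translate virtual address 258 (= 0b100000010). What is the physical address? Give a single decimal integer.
Answer: 1186

Derivation:
vaddr = 258 = 0b100000010
Split: l1_idx=2, l2_idx=0, offset=2
L1[2] = 0
L2[0][0] = 37
paddr = 37 * 32 + 2 = 1186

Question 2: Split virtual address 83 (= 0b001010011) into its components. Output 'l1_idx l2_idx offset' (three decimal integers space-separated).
Answer: 0 2 19

Derivation:
vaddr = 83 = 0b001010011
  top 2 bits -> l1_idx = 0
  next 2 bits -> l2_idx = 2
  bottom 5 bits -> offset = 19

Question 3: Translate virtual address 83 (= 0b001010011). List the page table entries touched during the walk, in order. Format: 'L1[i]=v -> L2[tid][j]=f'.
Answer: L1[0]=1 -> L2[1][2]=35

Derivation:
vaddr = 83 = 0b001010011
Split: l1_idx=0, l2_idx=2, offset=19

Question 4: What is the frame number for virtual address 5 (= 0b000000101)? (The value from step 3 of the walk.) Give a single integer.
Answer: 21

Derivation:
vaddr = 5: l1_idx=0, l2_idx=0
L1[0] = 1; L2[1][0] = 21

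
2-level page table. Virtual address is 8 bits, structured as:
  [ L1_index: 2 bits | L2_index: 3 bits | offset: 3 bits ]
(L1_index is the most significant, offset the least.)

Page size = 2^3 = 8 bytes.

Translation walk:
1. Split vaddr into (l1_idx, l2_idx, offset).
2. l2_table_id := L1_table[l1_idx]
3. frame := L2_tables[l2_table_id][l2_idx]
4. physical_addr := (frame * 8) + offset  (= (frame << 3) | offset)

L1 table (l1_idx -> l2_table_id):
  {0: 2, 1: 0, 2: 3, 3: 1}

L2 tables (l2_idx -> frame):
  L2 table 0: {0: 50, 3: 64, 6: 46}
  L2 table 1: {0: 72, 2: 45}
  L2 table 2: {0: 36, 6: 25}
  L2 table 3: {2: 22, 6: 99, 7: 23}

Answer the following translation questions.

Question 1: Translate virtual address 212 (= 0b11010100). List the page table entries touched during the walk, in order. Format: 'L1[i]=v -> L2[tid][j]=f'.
Answer: L1[3]=1 -> L2[1][2]=45

Derivation:
vaddr = 212 = 0b11010100
Split: l1_idx=3, l2_idx=2, offset=4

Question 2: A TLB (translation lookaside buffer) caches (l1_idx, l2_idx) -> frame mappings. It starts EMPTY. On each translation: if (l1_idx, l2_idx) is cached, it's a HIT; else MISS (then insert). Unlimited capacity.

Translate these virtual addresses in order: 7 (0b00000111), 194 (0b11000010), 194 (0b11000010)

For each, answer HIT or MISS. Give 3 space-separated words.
vaddr=7: (0,0) not in TLB -> MISS, insert
vaddr=194: (3,0) not in TLB -> MISS, insert
vaddr=194: (3,0) in TLB -> HIT

Answer: MISS MISS HIT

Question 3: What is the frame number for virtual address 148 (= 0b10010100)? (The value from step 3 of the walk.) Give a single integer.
vaddr = 148: l1_idx=2, l2_idx=2
L1[2] = 3; L2[3][2] = 22

Answer: 22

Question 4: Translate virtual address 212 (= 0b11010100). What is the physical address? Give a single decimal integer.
vaddr = 212 = 0b11010100
Split: l1_idx=3, l2_idx=2, offset=4
L1[3] = 1
L2[1][2] = 45
paddr = 45 * 8 + 4 = 364

Answer: 364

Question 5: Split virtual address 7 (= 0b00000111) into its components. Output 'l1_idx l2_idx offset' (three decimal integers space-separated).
Answer: 0 0 7

Derivation:
vaddr = 7 = 0b00000111
  top 2 bits -> l1_idx = 0
  next 3 bits -> l2_idx = 0
  bottom 3 bits -> offset = 7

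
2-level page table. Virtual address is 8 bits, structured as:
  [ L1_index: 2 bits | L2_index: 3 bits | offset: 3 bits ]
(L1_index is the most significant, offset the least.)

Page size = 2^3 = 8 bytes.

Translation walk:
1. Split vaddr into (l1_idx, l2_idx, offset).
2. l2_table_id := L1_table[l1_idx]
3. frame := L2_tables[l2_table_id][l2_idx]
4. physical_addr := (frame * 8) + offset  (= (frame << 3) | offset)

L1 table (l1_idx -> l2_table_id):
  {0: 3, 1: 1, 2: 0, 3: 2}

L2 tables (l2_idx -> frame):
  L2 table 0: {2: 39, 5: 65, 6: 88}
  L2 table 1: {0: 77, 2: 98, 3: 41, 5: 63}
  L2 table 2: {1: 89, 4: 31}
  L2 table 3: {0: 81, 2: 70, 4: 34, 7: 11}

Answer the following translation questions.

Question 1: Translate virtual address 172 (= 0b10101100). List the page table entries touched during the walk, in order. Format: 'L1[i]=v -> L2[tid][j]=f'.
vaddr = 172 = 0b10101100
Split: l1_idx=2, l2_idx=5, offset=4

Answer: L1[2]=0 -> L2[0][5]=65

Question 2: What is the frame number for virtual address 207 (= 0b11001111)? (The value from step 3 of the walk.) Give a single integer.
Answer: 89

Derivation:
vaddr = 207: l1_idx=3, l2_idx=1
L1[3] = 2; L2[2][1] = 89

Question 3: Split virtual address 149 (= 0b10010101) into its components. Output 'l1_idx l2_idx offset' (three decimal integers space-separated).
vaddr = 149 = 0b10010101
  top 2 bits -> l1_idx = 2
  next 3 bits -> l2_idx = 2
  bottom 3 bits -> offset = 5

Answer: 2 2 5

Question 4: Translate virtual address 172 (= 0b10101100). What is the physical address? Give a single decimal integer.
Answer: 524

Derivation:
vaddr = 172 = 0b10101100
Split: l1_idx=2, l2_idx=5, offset=4
L1[2] = 0
L2[0][5] = 65
paddr = 65 * 8 + 4 = 524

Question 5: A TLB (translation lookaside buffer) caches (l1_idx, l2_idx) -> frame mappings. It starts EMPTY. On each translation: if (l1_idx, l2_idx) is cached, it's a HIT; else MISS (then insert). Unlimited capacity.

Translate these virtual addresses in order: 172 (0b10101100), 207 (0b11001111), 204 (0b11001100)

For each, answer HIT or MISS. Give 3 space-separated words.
Answer: MISS MISS HIT

Derivation:
vaddr=172: (2,5) not in TLB -> MISS, insert
vaddr=207: (3,1) not in TLB -> MISS, insert
vaddr=204: (3,1) in TLB -> HIT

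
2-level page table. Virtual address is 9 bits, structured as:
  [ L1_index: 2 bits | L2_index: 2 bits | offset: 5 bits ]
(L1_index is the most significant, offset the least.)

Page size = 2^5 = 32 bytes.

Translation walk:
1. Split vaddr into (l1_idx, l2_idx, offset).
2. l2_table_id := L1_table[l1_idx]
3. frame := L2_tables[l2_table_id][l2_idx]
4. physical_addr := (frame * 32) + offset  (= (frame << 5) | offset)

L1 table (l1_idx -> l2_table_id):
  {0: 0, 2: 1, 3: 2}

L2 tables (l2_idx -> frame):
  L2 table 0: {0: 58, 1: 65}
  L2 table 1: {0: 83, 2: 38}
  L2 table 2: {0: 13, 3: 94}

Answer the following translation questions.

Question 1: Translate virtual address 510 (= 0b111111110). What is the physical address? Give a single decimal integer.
vaddr = 510 = 0b111111110
Split: l1_idx=3, l2_idx=3, offset=30
L1[3] = 2
L2[2][3] = 94
paddr = 94 * 32 + 30 = 3038

Answer: 3038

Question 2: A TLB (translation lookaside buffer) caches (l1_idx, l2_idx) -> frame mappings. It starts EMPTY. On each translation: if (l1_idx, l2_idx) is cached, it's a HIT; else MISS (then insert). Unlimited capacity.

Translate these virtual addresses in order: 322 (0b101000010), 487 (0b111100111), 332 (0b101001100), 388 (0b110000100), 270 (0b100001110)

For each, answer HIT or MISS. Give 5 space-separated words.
Answer: MISS MISS HIT MISS MISS

Derivation:
vaddr=322: (2,2) not in TLB -> MISS, insert
vaddr=487: (3,3) not in TLB -> MISS, insert
vaddr=332: (2,2) in TLB -> HIT
vaddr=388: (3,0) not in TLB -> MISS, insert
vaddr=270: (2,0) not in TLB -> MISS, insert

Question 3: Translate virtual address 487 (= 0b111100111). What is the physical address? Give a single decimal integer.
vaddr = 487 = 0b111100111
Split: l1_idx=3, l2_idx=3, offset=7
L1[3] = 2
L2[2][3] = 94
paddr = 94 * 32 + 7 = 3015

Answer: 3015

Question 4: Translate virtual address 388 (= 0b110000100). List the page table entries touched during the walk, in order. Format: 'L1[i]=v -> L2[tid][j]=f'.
Answer: L1[3]=2 -> L2[2][0]=13

Derivation:
vaddr = 388 = 0b110000100
Split: l1_idx=3, l2_idx=0, offset=4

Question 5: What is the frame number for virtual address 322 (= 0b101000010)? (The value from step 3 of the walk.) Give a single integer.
Answer: 38

Derivation:
vaddr = 322: l1_idx=2, l2_idx=2
L1[2] = 1; L2[1][2] = 38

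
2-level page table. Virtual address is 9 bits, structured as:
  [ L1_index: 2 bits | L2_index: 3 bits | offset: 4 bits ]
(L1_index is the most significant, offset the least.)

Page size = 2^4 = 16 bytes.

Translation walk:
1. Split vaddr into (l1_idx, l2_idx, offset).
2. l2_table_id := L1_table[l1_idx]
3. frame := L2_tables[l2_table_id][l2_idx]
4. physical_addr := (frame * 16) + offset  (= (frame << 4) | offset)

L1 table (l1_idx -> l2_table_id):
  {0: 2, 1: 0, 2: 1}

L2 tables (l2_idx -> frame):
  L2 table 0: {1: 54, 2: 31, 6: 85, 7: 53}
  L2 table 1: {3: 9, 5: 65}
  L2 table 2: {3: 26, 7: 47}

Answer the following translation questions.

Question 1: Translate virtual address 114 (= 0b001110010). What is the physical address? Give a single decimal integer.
Answer: 754

Derivation:
vaddr = 114 = 0b001110010
Split: l1_idx=0, l2_idx=7, offset=2
L1[0] = 2
L2[2][7] = 47
paddr = 47 * 16 + 2 = 754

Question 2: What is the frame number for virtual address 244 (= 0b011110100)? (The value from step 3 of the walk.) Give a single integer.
Answer: 53

Derivation:
vaddr = 244: l1_idx=1, l2_idx=7
L1[1] = 0; L2[0][7] = 53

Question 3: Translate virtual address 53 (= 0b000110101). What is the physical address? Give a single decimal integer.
vaddr = 53 = 0b000110101
Split: l1_idx=0, l2_idx=3, offset=5
L1[0] = 2
L2[2][3] = 26
paddr = 26 * 16 + 5 = 421

Answer: 421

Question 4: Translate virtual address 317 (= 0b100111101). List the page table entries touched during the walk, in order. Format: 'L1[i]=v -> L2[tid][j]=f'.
Answer: L1[2]=1 -> L2[1][3]=9

Derivation:
vaddr = 317 = 0b100111101
Split: l1_idx=2, l2_idx=3, offset=13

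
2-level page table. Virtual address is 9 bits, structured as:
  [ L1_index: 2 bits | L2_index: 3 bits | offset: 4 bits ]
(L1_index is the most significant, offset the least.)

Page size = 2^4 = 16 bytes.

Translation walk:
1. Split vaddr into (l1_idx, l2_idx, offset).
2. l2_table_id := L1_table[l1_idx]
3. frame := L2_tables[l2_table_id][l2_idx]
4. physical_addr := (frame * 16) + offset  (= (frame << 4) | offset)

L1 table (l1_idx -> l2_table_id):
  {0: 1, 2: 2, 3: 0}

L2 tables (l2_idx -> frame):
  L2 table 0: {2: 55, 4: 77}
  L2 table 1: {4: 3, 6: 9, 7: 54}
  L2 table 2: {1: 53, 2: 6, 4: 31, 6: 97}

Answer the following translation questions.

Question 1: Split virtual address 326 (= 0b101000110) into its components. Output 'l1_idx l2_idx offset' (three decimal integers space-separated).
vaddr = 326 = 0b101000110
  top 2 bits -> l1_idx = 2
  next 3 bits -> l2_idx = 4
  bottom 4 bits -> offset = 6

Answer: 2 4 6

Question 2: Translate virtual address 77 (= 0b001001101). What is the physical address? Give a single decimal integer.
Answer: 61

Derivation:
vaddr = 77 = 0b001001101
Split: l1_idx=0, l2_idx=4, offset=13
L1[0] = 1
L2[1][4] = 3
paddr = 3 * 16 + 13 = 61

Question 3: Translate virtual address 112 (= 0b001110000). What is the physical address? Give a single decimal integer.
vaddr = 112 = 0b001110000
Split: l1_idx=0, l2_idx=7, offset=0
L1[0] = 1
L2[1][7] = 54
paddr = 54 * 16 + 0 = 864

Answer: 864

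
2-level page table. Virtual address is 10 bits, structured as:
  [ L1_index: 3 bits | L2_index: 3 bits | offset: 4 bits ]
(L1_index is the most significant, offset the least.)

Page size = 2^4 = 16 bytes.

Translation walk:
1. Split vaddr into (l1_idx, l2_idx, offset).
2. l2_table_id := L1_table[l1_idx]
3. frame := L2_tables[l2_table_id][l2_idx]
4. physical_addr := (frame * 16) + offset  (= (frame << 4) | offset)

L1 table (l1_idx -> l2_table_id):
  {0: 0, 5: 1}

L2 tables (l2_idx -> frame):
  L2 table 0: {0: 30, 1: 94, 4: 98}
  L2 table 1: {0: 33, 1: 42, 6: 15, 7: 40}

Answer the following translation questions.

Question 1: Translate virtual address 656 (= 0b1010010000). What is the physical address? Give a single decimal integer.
vaddr = 656 = 0b1010010000
Split: l1_idx=5, l2_idx=1, offset=0
L1[5] = 1
L2[1][1] = 42
paddr = 42 * 16 + 0 = 672

Answer: 672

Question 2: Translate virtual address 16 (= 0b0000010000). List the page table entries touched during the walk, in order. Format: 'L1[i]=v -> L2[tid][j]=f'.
vaddr = 16 = 0b0000010000
Split: l1_idx=0, l2_idx=1, offset=0

Answer: L1[0]=0 -> L2[0][1]=94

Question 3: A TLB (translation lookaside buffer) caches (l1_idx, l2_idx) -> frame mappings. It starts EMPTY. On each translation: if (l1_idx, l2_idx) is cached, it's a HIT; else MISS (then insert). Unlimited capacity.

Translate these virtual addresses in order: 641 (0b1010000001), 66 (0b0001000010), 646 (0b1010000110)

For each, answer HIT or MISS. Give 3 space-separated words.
Answer: MISS MISS HIT

Derivation:
vaddr=641: (5,0) not in TLB -> MISS, insert
vaddr=66: (0,4) not in TLB -> MISS, insert
vaddr=646: (5,0) in TLB -> HIT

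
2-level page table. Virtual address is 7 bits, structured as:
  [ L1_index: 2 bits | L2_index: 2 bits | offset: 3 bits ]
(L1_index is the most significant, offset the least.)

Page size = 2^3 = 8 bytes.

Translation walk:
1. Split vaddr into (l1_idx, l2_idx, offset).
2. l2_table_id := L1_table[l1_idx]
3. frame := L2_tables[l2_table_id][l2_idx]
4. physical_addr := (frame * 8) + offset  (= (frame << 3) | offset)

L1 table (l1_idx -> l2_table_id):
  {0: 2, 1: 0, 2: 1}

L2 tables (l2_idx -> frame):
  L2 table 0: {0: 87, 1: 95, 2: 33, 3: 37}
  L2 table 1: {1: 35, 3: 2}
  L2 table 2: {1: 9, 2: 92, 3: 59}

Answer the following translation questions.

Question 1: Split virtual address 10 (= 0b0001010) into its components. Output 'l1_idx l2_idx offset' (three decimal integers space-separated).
Answer: 0 1 2

Derivation:
vaddr = 10 = 0b0001010
  top 2 bits -> l1_idx = 0
  next 2 bits -> l2_idx = 1
  bottom 3 bits -> offset = 2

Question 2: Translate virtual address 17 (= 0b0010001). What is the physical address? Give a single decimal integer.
vaddr = 17 = 0b0010001
Split: l1_idx=0, l2_idx=2, offset=1
L1[0] = 2
L2[2][2] = 92
paddr = 92 * 8 + 1 = 737

Answer: 737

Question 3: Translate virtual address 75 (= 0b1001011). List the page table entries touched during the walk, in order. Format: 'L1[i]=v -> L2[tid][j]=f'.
Answer: L1[2]=1 -> L2[1][1]=35

Derivation:
vaddr = 75 = 0b1001011
Split: l1_idx=2, l2_idx=1, offset=3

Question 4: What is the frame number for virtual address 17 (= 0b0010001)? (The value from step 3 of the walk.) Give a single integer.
Answer: 92

Derivation:
vaddr = 17: l1_idx=0, l2_idx=2
L1[0] = 2; L2[2][2] = 92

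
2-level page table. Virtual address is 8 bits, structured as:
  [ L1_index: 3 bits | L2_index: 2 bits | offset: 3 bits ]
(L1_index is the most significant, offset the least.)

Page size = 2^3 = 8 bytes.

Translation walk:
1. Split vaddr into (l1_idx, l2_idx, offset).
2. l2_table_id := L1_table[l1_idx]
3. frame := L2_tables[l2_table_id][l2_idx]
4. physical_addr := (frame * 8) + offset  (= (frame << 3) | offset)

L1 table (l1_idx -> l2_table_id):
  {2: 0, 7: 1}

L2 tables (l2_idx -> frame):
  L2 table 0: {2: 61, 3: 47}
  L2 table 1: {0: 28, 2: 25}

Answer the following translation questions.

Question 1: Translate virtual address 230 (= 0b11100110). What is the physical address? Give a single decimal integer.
Answer: 230

Derivation:
vaddr = 230 = 0b11100110
Split: l1_idx=7, l2_idx=0, offset=6
L1[7] = 1
L2[1][0] = 28
paddr = 28 * 8 + 6 = 230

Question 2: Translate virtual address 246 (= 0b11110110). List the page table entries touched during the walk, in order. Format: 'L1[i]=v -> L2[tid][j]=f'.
Answer: L1[7]=1 -> L2[1][2]=25

Derivation:
vaddr = 246 = 0b11110110
Split: l1_idx=7, l2_idx=2, offset=6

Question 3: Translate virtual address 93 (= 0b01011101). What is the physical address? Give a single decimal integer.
vaddr = 93 = 0b01011101
Split: l1_idx=2, l2_idx=3, offset=5
L1[2] = 0
L2[0][3] = 47
paddr = 47 * 8 + 5 = 381

Answer: 381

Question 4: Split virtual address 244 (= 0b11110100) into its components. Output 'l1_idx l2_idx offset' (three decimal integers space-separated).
Answer: 7 2 4

Derivation:
vaddr = 244 = 0b11110100
  top 3 bits -> l1_idx = 7
  next 2 bits -> l2_idx = 2
  bottom 3 bits -> offset = 4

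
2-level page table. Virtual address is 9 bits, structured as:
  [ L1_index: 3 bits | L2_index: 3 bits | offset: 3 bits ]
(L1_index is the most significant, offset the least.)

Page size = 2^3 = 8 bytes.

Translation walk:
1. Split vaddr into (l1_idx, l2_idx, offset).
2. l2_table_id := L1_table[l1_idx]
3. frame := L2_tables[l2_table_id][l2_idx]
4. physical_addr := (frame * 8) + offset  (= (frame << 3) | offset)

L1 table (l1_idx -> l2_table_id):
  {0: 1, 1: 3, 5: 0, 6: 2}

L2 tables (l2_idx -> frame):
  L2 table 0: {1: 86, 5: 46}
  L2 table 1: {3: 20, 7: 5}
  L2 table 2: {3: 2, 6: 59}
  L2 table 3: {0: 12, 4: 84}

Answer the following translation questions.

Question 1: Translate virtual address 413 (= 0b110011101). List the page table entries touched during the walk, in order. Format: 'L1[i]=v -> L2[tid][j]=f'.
Answer: L1[6]=2 -> L2[2][3]=2

Derivation:
vaddr = 413 = 0b110011101
Split: l1_idx=6, l2_idx=3, offset=5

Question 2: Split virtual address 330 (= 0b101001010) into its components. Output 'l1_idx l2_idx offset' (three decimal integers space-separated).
vaddr = 330 = 0b101001010
  top 3 bits -> l1_idx = 5
  next 3 bits -> l2_idx = 1
  bottom 3 bits -> offset = 2

Answer: 5 1 2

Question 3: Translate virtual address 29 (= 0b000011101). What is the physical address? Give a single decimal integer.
Answer: 165

Derivation:
vaddr = 29 = 0b000011101
Split: l1_idx=0, l2_idx=3, offset=5
L1[0] = 1
L2[1][3] = 20
paddr = 20 * 8 + 5 = 165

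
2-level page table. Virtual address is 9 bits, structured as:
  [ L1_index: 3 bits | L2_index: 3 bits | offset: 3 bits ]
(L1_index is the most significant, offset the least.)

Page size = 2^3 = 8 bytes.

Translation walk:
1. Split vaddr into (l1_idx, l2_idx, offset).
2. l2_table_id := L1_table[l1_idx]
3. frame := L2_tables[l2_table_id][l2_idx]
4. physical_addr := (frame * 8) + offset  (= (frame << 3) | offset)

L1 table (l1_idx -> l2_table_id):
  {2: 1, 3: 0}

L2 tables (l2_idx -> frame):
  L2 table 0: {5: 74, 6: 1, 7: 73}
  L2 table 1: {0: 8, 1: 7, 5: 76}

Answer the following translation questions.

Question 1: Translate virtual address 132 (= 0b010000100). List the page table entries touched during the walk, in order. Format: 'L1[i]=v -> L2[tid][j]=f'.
Answer: L1[2]=1 -> L2[1][0]=8

Derivation:
vaddr = 132 = 0b010000100
Split: l1_idx=2, l2_idx=0, offset=4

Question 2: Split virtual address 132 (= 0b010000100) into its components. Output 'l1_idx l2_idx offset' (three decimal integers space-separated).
Answer: 2 0 4

Derivation:
vaddr = 132 = 0b010000100
  top 3 bits -> l1_idx = 2
  next 3 bits -> l2_idx = 0
  bottom 3 bits -> offset = 4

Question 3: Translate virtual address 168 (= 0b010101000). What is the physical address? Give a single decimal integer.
vaddr = 168 = 0b010101000
Split: l1_idx=2, l2_idx=5, offset=0
L1[2] = 1
L2[1][5] = 76
paddr = 76 * 8 + 0 = 608

Answer: 608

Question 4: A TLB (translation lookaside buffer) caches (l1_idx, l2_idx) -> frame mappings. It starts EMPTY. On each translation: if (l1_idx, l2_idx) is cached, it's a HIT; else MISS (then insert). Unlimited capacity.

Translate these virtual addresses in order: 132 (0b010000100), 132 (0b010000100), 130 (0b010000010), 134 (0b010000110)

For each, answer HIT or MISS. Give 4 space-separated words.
Answer: MISS HIT HIT HIT

Derivation:
vaddr=132: (2,0) not in TLB -> MISS, insert
vaddr=132: (2,0) in TLB -> HIT
vaddr=130: (2,0) in TLB -> HIT
vaddr=134: (2,0) in TLB -> HIT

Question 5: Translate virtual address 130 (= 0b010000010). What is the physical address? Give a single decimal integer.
vaddr = 130 = 0b010000010
Split: l1_idx=2, l2_idx=0, offset=2
L1[2] = 1
L2[1][0] = 8
paddr = 8 * 8 + 2 = 66

Answer: 66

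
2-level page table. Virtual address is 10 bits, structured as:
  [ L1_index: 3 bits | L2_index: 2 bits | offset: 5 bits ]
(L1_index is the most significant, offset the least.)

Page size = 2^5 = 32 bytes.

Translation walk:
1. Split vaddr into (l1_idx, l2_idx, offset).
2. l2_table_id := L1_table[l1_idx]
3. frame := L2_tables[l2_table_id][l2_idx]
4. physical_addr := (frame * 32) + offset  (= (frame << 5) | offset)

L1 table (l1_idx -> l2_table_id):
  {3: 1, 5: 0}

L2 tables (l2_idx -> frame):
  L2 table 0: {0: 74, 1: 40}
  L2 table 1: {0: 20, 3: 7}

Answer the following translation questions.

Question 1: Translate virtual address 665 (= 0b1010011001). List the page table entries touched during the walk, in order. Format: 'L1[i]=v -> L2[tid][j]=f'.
Answer: L1[5]=0 -> L2[0][0]=74

Derivation:
vaddr = 665 = 0b1010011001
Split: l1_idx=5, l2_idx=0, offset=25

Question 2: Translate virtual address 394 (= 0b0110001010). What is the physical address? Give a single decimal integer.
Answer: 650

Derivation:
vaddr = 394 = 0b0110001010
Split: l1_idx=3, l2_idx=0, offset=10
L1[3] = 1
L2[1][0] = 20
paddr = 20 * 32 + 10 = 650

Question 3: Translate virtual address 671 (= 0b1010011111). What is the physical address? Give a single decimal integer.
vaddr = 671 = 0b1010011111
Split: l1_idx=5, l2_idx=0, offset=31
L1[5] = 0
L2[0][0] = 74
paddr = 74 * 32 + 31 = 2399

Answer: 2399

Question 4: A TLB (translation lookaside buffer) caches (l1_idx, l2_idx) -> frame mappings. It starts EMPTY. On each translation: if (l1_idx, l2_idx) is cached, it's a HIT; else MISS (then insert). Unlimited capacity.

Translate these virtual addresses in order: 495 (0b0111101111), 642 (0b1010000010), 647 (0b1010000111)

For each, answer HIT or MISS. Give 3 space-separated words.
Answer: MISS MISS HIT

Derivation:
vaddr=495: (3,3) not in TLB -> MISS, insert
vaddr=642: (5,0) not in TLB -> MISS, insert
vaddr=647: (5,0) in TLB -> HIT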